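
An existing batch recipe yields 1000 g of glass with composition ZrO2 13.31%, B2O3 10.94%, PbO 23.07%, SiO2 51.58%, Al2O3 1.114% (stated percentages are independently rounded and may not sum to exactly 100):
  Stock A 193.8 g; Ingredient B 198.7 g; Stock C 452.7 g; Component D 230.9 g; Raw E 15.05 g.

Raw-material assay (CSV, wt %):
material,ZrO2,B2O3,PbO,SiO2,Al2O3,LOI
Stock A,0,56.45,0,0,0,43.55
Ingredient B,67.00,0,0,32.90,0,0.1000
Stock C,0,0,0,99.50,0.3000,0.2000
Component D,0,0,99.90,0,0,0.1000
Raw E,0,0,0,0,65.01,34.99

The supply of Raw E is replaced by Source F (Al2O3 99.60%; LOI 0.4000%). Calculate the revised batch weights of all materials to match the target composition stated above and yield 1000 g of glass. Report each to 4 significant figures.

Revised batch per 1000 g glass:
  Stock A: 193.8 g
  Ingredient B: 198.7 g
  Stock C: 452.7 g
  Component D: 230.9 g
  Source F: 9.821 g
Total batch = 1086 g; LOI loss = 85.77 g

Working values are shown rounded to 4 significant digits alongside each step; the working math runs at full float precision from first step to last; exactly one rounding is applied to every reported result — derived quantities are computed from the weighed amounts at 1000 g of glass at full float precision (the five compositions, net glass mass, the yield, LOI, the totals), as quoted within the problem or answer text.
Oxide mass targets, per 1000 g glass:
  ZrO2: 13.31% × 1000 = 133.1 g
  B2O3: 10.94% × 1000 = 109.4 g
  PbO: 23.07% × 1000 = 230.7 g
  SiO2: 51.58% × 1000 = 515.8 g
  Al2O3: 1.114% × 1000 = 11.14 g
A balance pass over the oxides, from the weights as reported, against the basis in use (sum by sum, the targets are met modulo rounding of the values):
  ZrO2: 198.7·0.6700 = 133.1 g (target 133.1 g)
  B2O3: 193.8·0.5645 = 109.4 g (target 109.4 g)
  PbO: 230.9·0.9990 = 230.7 g (target 230.7 g)
  SiO2: 198.7·0.3290 + 452.7·0.9950 = 515.8 g (target 515.8 g)
  Al2O3: 452.7·0.003000 + 9.821·0.9960 = 11.14 g (target 11.14 g)
Glass-mass bookkeeping: whole batch net of LOI = 1000 g (oxide target masses add up to 1000 g; with the basis standing at 1000 g — any gap is answer rounding).
Adding the batch up: Σ batch = 1086 g; ignition loss, Σ(batch × LOI) = 85.77 g; yield: glass divided by total = 92.10%.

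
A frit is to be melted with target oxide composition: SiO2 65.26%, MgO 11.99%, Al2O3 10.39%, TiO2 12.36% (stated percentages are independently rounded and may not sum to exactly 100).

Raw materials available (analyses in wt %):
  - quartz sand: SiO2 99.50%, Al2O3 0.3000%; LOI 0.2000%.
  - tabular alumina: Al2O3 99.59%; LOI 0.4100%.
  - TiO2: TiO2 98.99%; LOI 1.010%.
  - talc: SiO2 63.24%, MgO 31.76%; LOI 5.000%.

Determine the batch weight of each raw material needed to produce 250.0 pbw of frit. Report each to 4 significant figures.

Batch per 250.0 pbw frit:
  quartz sand: 104.0 pbw
  tabular alumina: 25.77 pbw
  TiO2: 31.22 pbw
  talc: 94.38 pbw
Total batch = 255.4 pbw; LOI loss = 5.348 pbw; yield = 97.91%

In-progress results are printed (rounded to four significant figures) across the worked steps — the whole derivation holds exact precision end to end. Exactly one rounding is applied to each reported result — all derived quantities (glass mass, the totals, four oxide percentages, LOI, yield) are rebuilt from the batch weights at 250.0 pbw of glass in full precision, as quoted within question or answer.
The oxide mass targets at 250.0 pbw frit:
  SiO2: 65.26% × 250.0 = 163.2 pbw
  MgO: 11.99% × 250.0 = 29.98 pbw
  Al2O3: 10.39% × 250.0 = 25.98 pbw
  TiO2: 12.36% × 250.0 = 30.90 pbw
Verifying the oxide balance working from each reported weight, against the basis in use (oxide sums agree with the targets modulo rounding of the values):
  SiO2: 104.0·0.9950 + 94.38·0.6324 = 163.2 pbw (target 163.2 pbw)
  MgO: 94.38·0.3176 = 29.98 pbw (target 29.98 pbw)
  Al2O3: 104.0·0.003000 + 25.77·0.9959 = 25.98 pbw (target 25.98 pbw)
  TiO2: 31.22·0.9899 = 30.90 pbw (target 30.90 pbw)
Glass-mass sanity pass: batch total minus LOI = 250.0 pbw (the targets, summed, come to 250.0 pbw; stated basis 250.0 pbw — gaps are rounding artifacts).
Batch total: Σ batch = 255.4 pbw; the LOI term Σ batch·LOI equals 5.348 pbw; glass ÷ batch gives a yield of 97.91%.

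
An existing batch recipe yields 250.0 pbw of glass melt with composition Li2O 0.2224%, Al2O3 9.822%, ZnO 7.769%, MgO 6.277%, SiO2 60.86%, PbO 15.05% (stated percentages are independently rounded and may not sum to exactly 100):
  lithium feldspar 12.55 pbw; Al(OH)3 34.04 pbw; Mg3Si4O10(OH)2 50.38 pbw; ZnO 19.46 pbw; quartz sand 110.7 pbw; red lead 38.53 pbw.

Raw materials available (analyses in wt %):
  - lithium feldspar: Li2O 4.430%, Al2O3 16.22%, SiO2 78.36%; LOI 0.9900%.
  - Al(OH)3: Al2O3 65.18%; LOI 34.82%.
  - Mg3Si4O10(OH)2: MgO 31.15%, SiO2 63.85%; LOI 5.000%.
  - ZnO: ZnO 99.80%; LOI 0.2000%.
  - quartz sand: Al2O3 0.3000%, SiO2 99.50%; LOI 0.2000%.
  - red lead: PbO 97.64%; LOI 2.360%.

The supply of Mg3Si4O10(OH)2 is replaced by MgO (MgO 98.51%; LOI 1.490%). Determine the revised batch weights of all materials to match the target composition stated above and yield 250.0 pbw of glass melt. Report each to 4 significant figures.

All arithmetic holds full float precision in all steps. Rounding to 4 significant digits governs each working value as printed — every reported value takes a single rounding — derived quantities (the six compositions, totals, net glass mass, yield, LOI) are computed starting from the weights at 250.0 pbw of glass in full float precision as quoted within problem or answer.
Target oxide masses per 250.0 pbw glass melt:
  Li2O: 0.2224% × 250.0 = 0.5560 pbw
  Al2O3: 9.822% × 250.0 = 24.56 pbw
  ZnO: 7.769% × 250.0 = 19.42 pbw
  MgO: 6.277% × 250.0 = 15.69 pbw
  SiO2: 60.86% × 250.0 = 152.2 pbw
  PbO: 15.05% × 250.0 = 37.62 pbw
Sums-versus-targets review working from each reported weight, on the stated basis (summed amounts equal target values inside rounding margins):
  Li2O: 12.55·0.04430 = 0.5560 pbw (target 0.5560 pbw)
  Al2O3: 12.55·0.1622 + 33.89·0.6518 + 143.0·0.003000 = 24.55 pbw (target 24.56 pbw)
  ZnO: 19.46·0.9980 = 19.42 pbw (target 19.42 pbw)
  MgO: 15.93·0.9851 = 15.69 pbw (target 15.69 pbw)
  SiO2: 12.55·0.7836 + 143.0·0.9950 = 152.1 pbw (target 152.2 pbw)
  PbO: 38.53·0.9764 = 37.62 pbw (target 37.62 pbw)
Glass-mass sanity pass: the batch minus its LOI: 250.0 pbw (per-oxide target masses sum to 250.0 pbw; basis as stated: 250.0 pbw — any gap is answer rounding).
Adding the batch up: Σ batch = 263.4 pbw; ignition loss, Σ(batch × LOI) = 13.40 pbw; yield = glass ÷ total batch = 94.91%.

Revised batch per 250.0 pbw glass melt:
  lithium feldspar: 12.55 pbw
  Al(OH)3: 33.89 pbw
  MgO: 15.93 pbw
  ZnO: 19.46 pbw
  quartz sand: 143.0 pbw
  red lead: 38.53 pbw
Total batch = 263.4 pbw; LOI loss = 13.40 pbw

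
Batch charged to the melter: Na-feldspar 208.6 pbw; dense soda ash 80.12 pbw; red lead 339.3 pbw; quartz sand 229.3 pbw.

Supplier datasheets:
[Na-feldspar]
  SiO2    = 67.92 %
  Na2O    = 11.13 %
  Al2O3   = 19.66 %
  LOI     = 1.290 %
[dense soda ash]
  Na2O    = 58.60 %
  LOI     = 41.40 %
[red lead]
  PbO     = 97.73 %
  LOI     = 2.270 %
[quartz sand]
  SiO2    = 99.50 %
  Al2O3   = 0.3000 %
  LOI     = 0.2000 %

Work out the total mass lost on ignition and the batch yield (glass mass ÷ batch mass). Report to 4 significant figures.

The working math maintains full precision at all times. Intermediates are shown (rounded to four significant digits) between the steps. Each reported number is rounded once only; derived quantities, including the yield, four oxide percentages, ignition loss, the totals, glass mass, are rebuilt from the batch weights on 813.3 pbw of glass at exact precision as written in the problem or the answer.
Loss on ignition, line by line:
  Na-feldspar: 208.6 × 0.01290 = 2.691 pbw
  dense soda ash: 80.12 × 0.4140 = 33.17 pbw
  red lead: 339.3 × 0.02270 = 7.702 pbw
  quartz sand: 229.3 × 0.002000 = 0.4586 pbw
Total LOI = 44.02 pbw
Glass = batch − LOI = 857.3 − 44.02 = 813.3 pbw

LOI loss = 44.02 pbw; glass = 813.3 pbw; yield = 94.87%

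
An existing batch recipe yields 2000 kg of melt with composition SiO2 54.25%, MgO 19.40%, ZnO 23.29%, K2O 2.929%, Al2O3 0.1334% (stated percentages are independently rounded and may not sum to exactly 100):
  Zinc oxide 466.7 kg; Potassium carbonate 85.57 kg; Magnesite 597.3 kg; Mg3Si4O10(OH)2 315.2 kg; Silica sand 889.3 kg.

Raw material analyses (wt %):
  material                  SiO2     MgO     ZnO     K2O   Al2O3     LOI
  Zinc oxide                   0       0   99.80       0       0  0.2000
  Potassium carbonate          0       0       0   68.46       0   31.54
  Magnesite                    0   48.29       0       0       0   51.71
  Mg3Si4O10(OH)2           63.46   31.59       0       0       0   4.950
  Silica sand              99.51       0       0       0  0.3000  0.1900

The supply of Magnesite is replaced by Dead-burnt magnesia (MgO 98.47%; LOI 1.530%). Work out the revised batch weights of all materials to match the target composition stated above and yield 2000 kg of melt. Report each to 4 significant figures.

Intermediates appear rounded off to 4 significant figures when written out. The working math carries full precision throughout — exactly one rounding goes into every reported value — derived quantities are rebuilt in full float precision (totals, LOI, net glass mass, the yield, the five compositions) from the weighed amounts on 2000 kg of glass, as they appear in the problem or the answer.
Oxide mass targets, per 2000 kg melt:
  SiO2: 54.25% × 2000 = 1085 kg
  MgO: 19.40% × 2000 = 388.0 kg
  ZnO: 23.29% × 2000 = 465.8 kg
  K2O: 2.929% × 2000 = 58.58 kg
  Al2O3: 0.1334% × 2000 = 2.668 kg
Verifying the oxide balance working from each reported weight, relative to the basis at hand (every target is met by its sum up to rounding of the answer):
  SiO2: 315.2·0.6346 + 889.3·0.9951 = 1085 kg (target 1085 kg)
  MgO: 292.9·0.9847 + 315.2·0.3159 = 388.0 kg (target 388.0 kg)
  ZnO: 466.7·0.9980 = 465.8 kg (target 465.8 kg)
  K2O: 85.57·0.6846 = 58.58 kg (target 58.58 kg)
  Al2O3: 889.3·0.003000 = 2.668 kg (target 2.668 kg)
Glass-mass closure: total batch − LOI = 2000 kg (summing oxide targets gives 2000 kg; stated basis 2000 kg — differing by rounding only).
Whole-batch sum: Σ batch = 2050 kg; the LOI term Σ batch·LOI equals 49.70 kg; as yield: glass ÷ batch → 97.58%.

Revised batch per 2000 kg melt:
  Zinc oxide: 466.7 kg
  Potassium carbonate: 85.57 kg
  Dead-burnt magnesia: 292.9 kg
  Mg3Si4O10(OH)2: 315.2 kg
  Silica sand: 889.3 kg
Total batch = 2050 kg; LOI loss = 49.70 kg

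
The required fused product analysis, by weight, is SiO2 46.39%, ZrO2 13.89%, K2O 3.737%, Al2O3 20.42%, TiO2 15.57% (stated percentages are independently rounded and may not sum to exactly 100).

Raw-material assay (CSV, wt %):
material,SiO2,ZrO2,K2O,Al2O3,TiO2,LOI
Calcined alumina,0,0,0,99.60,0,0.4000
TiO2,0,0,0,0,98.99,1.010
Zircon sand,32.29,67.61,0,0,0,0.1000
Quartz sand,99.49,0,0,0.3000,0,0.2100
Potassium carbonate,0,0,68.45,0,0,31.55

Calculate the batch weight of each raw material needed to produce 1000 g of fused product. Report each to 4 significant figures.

Batch per 1000 g fused product:
  Calcined alumina: 203.8 g
  TiO2: 157.3 g
  Zircon sand: 205.4 g
  Quartz sand: 399.6 g
  Potassium carbonate: 54.59 g
Total batch = 1021 g; LOI loss = 20.67 g; yield = 97.97%

The intermediate values appear with 4-significant-digit rounding at each printed step — all internal work maintains full float precision from start to finish — every reported result carries a single rounding; derived quantities (five oxide percentages, ignition loss, the yield, glass mass, the totals) are recomputed in exact precision starting from the weights on 1000 g of glass, precisely as stated by problem or answer.
Target oxide masses per 1000 g fused product:
  SiO2: 46.39% × 1000 = 463.9 g
  ZrO2: 13.89% × 1000 = 138.9 g
  K2O: 3.737% × 1000 = 37.37 g
  Al2O3: 20.42% × 1000 = 204.2 g
  TiO2: 15.57% × 1000 = 155.7 g
Mass-balance tally per oxide using the reported weights, at the basis given (summed amounts equal target values within answer rounding):
  SiO2: 205.4·0.3229 + 399.6·0.9949 = 463.9 g (target 463.9 g)
  ZrO2: 205.4·0.6761 = 138.9 g (target 138.9 g)
  K2O: 54.59·0.6845 = 37.37 g (target 37.37 g)
  Al2O3: 203.8·0.9960 + 399.6·0.003000 = 204.2 g (target 204.2 g)
  TiO2: 157.3·0.9899 = 155.7 g (target 155.7 g)
Auditing the glass mass value: Σ batch − LOI loss = 1000 g (per-oxide target masses sum to 1000 g; basis as stated: 1000 g — deltas are rounding alone).
Total batch = Σ batch = 1021 g; loss to ignition Σ batch·LOI = 20.67 g; as yield: glass ÷ batch → 97.97%.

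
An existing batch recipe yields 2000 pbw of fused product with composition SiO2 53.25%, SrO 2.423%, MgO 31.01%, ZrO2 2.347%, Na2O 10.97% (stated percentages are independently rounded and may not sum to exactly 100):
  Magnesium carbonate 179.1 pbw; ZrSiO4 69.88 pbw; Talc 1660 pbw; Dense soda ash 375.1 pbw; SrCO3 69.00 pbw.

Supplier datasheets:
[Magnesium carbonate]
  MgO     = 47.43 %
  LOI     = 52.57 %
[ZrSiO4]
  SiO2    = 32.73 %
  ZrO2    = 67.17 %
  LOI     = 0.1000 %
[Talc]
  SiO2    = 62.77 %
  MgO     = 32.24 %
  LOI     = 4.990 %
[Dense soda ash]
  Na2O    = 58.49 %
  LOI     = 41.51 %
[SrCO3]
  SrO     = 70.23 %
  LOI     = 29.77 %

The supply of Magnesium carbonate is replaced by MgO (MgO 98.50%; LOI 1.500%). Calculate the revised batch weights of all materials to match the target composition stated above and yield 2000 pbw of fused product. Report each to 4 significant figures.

Rounding to 4 significant digits governs each in-between result as displayed — the whole derivation carries full precision from first step to last; a single rounding produces every reported result — derived quantities are computed at exact precision (the yield, totals, five oxide percentages, net glass mass, ignition loss) starting from the weights at 2000 pbw of glass as they appear in either problem or answer.
Oxide-by-oxide targets in 2000 pbw fused product:
  SiO2: 53.25% × 2000 = 1065 pbw
  SrO: 2.423% × 2000 = 48.46 pbw
  MgO: 31.01% × 2000 = 620.2 pbw
  ZrO2: 2.347% × 2000 = 46.94 pbw
  Na2O: 10.97% × 2000 = 219.4 pbw
Balance tally, oxide-wise, from the weights as reported, against the basis in use (each sum matches its target mass up to rounding of the answer):
  SiO2: 69.88·0.3273 + 1660·0.6277 = 1065 pbw (target 1065 pbw)
  SrO: 69.00·0.7023 = 48.46 pbw (target 48.46 pbw)
  MgO: 86.23·0.9850 + 1660·0.3224 = 620.1 pbw (target 620.2 pbw)
  ZrO2: 69.88·0.6717 = 46.94 pbw (target 46.94 pbw)
  Na2O: 375.1·0.5849 = 219.4 pbw (target 219.4 pbw)
Glass-mass closure: Σ batch − LOI loss = 2000 pbw (targets for the oxides total 2000 pbw; basis as stated: 2000 pbw — gaps are rounding artifacts).
Total batch = Σ batch = 2260 pbw; Σ batch·LOI gives LOI loss = 260.4 pbw; yield = glass ÷ total batch = 88.48%.

Revised batch per 2000 pbw fused product:
  MgO: 86.23 pbw
  ZrSiO4: 69.88 pbw
  Talc: 1660 pbw
  Dense soda ash: 375.1 pbw
  SrCO3: 69.00 pbw
Total batch = 2260 pbw; LOI loss = 260.4 pbw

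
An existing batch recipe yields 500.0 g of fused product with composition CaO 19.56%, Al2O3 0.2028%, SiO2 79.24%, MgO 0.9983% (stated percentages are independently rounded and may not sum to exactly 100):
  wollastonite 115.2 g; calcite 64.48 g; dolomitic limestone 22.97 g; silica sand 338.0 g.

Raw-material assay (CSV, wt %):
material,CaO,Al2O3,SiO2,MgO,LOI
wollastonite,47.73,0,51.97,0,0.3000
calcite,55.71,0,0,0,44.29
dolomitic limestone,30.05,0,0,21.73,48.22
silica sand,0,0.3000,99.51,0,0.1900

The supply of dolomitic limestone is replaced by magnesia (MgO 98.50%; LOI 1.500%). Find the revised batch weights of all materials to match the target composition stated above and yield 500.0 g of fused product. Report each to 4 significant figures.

All internal work runs at full precision at each step — working values are printed rounded to four significant digits between the steps; each reported number takes exactly one rounding — the derived quantities, which include four oxide percentages, totals, net glass mass, ignition loss, the yield, are computed at full float precision, as written in problem or answer, from the batch weights for 500.0 g of glass.
Oxide mass targets, per 500.0 g fused product:
  CaO: 19.56% × 500.0 = 97.80 g
  Al2O3: 0.2028% × 500.0 = 1.014 g
  SiO2: 79.24% × 500.0 = 396.2 g
  MgO: 0.9983% × 500.0 = 4.991 g
Oxide-by-oxide audit working from each reported weight, per the basis as stated (summed amounts equal target values modulo rounding of the values):
  CaO: 115.2·0.4773 + 76.88·0.5571 = 97.81 g (target 97.80 g)
  Al2O3: 338.0·0.003000 = 1.014 g (target 1.014 g)
  SiO2: 115.2·0.5197 + 338.0·0.9951 = 396.2 g (target 396.2 g)
  MgO: 5.068·0.9850 = 4.992 g (target 4.991 g)
Mass balance on the glass: batch total minus LOI = 500.0 g (summing oxide targets gives 500.0 g; against the stated basis, 500.0 g — any gap is answer rounding).
Adding the batch up: Σ batch = 535.1 g; LOI removed, Σ of batch·LOI: 35.11 g; as yield: glass ÷ batch → 93.44%.

Revised batch per 500.0 g fused product:
  wollastonite: 115.2 g
  calcite: 76.88 g
  magnesia: 5.068 g
  silica sand: 338.0 g
Total batch = 535.1 g; LOI loss = 35.11 g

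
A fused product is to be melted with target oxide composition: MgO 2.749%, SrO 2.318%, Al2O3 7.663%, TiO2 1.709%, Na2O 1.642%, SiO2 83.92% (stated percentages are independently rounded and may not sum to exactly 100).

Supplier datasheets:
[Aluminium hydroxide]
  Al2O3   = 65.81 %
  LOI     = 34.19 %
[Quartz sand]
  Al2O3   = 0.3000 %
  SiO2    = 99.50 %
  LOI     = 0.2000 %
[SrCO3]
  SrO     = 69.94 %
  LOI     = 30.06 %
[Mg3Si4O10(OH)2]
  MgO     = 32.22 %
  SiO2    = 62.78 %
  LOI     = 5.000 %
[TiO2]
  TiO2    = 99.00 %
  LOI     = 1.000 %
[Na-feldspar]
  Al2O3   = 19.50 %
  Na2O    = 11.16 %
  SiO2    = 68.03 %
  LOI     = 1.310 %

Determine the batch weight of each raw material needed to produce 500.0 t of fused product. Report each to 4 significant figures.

Batch per 500.0 t fused product:
  Aluminium hydroxide: 34.85 t
  Quartz sand: 344.5 t
  SrCO3: 16.57 t
  Mg3Si4O10(OH)2: 42.66 t
  TiO2: 8.631 t
  Na-feldspar: 73.57 t
Total batch = 520.8 t; LOI loss = 20.77 t; yield = 96.01%

Every computation carries full precision throughout; in-progress results are displayed rounded to 4 significant figures across the worked steps; every reported figure is rounded only once — the derived quantities (six oxide percentages, glass mass, yield, LOI, the totals) are re-derived in exact precision starting from the weights per 500.0 t of glass exactly as printed in problem or answer.
Target masses of each oxide per 500.0 t fused product:
  MgO: 2.749% × 500.0 = 13.74 t
  SrO: 2.318% × 500.0 = 11.59 t
  Al2O3: 7.663% × 500.0 = 38.32 t
  TiO2: 1.709% × 500.0 = 8.545 t
  Na2O: 1.642% × 500.0 = 8.210 t
  SiO2: 83.92% × 500.0 = 419.6 t
Verifying the oxide balance using the reported weights, per the basis as stated (target by target, the sums agree inside rounding margins):
  MgO: 42.66·0.3222 = 13.75 t (target 13.74 t)
  SrO: 16.57·0.6994 = 11.59 t (target 11.59 t)
  Al2O3: 34.85·0.6581 + 344.5·0.003000 + 73.57·0.1950 = 38.31 t (target 38.32 t)
  TiO2: 8.631·0.9900 = 8.545 t (target 8.545 t)
  Na2O: 73.57·0.1116 = 8.210 t (target 8.210 t)
  SiO2: 344.5·0.9950 + 42.66·0.6278 + 73.57·0.6803 = 419.6 t (target 419.6 t)
Glass-mass sanity pass: Σ batch − LOI loss = 500.0 t (per-oxide target masses sum to 500.0 t; stated basis 500.0 t — a pure rounding effect).
Adding the batch up: Σ batch = 520.8 t; the LOI term Σ batch·LOI equals 20.77 t; the yield ratio, glass ÷ batch: 96.01%.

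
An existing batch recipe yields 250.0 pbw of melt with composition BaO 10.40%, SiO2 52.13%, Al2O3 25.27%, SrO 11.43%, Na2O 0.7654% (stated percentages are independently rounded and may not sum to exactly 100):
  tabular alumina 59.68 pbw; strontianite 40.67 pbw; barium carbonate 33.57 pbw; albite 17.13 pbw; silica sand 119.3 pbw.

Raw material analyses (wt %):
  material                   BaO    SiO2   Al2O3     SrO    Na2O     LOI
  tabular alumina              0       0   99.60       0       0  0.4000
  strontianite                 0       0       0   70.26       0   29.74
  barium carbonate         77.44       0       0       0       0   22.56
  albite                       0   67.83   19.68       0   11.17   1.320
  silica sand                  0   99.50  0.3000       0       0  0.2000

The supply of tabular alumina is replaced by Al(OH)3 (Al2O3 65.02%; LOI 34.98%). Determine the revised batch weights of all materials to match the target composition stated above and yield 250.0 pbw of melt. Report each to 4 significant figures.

Revised batch per 250.0 pbw melt:
  Al(OH)3: 91.43 pbw
  strontianite: 40.67 pbw
  barium carbonate: 33.57 pbw
  albite: 17.13 pbw
  silica sand: 119.3 pbw
Total batch = 302.1 pbw; LOI loss = 52.12 pbw

Each numeric step carries full precision in all steps — working values are shown, rounded to 4 significant digits, alongside each step; each reported figure receives exactly one rounding — the derived quantities, which include the yield, glass mass, ignition loss, totals, the five compositions, are rebuilt in exact precision, exactly as printed in problem or answer, from the weighed amounts per 250.0 pbw of glass.
Target oxide masses per 250.0 pbw melt:
  BaO: 10.40% × 250.0 = 26.00 pbw
  SiO2: 52.13% × 250.0 = 130.3 pbw
  Al2O3: 25.27% × 250.0 = 63.18 pbw
  SrO: 11.43% × 250.0 = 28.58 pbw
  Na2O: 0.7654% × 250.0 = 1.914 pbw
Verifying the oxide balance using the reported weights, per the basis as stated (delivered sums recover each target up to rounding of the answer):
  BaO: 33.57·0.7744 = 26.00 pbw (target 26.00 pbw)
  SiO2: 17.13·0.6783 + 119.3·0.9950 = 130.3 pbw (target 130.3 pbw)
  Al2O3: 91.43·0.6502 + 17.13·0.1968 + 119.3·0.003000 = 63.18 pbw (target 63.18 pbw)
  SrO: 40.67·0.7026 = 28.57 pbw (target 28.58 pbw)
  Na2O: 17.13·0.1117 = 1.913 pbw (target 1.914 pbw)
Glass-mass closure: the batch minus its LOI: 250.0 pbw (summing oxide targets gives 250.0 pbw; basis as stated: 250.0 pbw — any gap is answer rounding).
Total batch = Σ batch = 302.1 pbw; loss to ignition Σ batch·LOI = 52.12 pbw; yield, glass over the total, = 82.75%.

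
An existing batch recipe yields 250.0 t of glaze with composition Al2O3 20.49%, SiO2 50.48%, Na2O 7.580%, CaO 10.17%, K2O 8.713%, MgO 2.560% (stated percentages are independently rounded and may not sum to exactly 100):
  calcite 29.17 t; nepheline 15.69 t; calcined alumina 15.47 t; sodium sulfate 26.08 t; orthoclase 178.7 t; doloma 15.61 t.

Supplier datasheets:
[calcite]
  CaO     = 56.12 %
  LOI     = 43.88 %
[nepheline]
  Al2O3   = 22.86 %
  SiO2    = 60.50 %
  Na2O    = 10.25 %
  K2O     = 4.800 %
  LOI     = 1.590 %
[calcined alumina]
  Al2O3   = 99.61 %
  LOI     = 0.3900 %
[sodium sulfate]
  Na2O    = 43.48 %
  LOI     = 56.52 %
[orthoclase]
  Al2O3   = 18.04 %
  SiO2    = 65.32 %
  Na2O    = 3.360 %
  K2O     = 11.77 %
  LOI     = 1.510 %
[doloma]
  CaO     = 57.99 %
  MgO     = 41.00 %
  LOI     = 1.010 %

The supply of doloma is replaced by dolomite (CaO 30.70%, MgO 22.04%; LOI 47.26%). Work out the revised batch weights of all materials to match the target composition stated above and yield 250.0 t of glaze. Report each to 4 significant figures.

Revised batch per 250.0 t glaze:
  calcite: 29.42 t
  nepheline: 15.69 t
  calcined alumina: 15.47 t
  sodium sulfate: 26.08 t
  orthoclase: 178.7 t
  dolomite: 29.04 t
Total batch = 294.4 t; LOI loss = 44.38 t

Intermediates appear, with 4-significant-digit rounding, across the worked steps; full float precision is maintained through every step. Every reported figure carries a single rounding. Derived quantities are recomputed starting from the weights per 250.0 t of glass at exact precision (the six compositions, the totals, ignition loss, yield, glass mass) exactly as printed in question or answer.
Target masses of each oxide per 250.0 t glaze:
  Al2O3: 20.49% × 250.0 = 51.22 t
  SiO2: 50.48% × 250.0 = 126.2 t
  Na2O: 7.580% × 250.0 = 18.95 t
  CaO: 10.17% × 250.0 = 25.42 t
  K2O: 8.713% × 250.0 = 21.78 t
  MgO: 2.560% × 250.0 = 6.400 t
A balance pass over the oxides, on the weights just shown, per the basis as stated (target by target, the sums agree exact up to rounding of places):
  Al2O3: 15.69·0.2286 + 15.47·0.9961 + 178.7·0.1804 = 51.23 t (target 51.22 t)
  SiO2: 15.69·0.6050 + 178.7·0.6532 = 126.2 t (target 126.2 t)
  Na2O: 15.69·0.1025 + 26.08·0.4348 + 178.7·0.03360 = 18.95 t (target 18.95 t)
  CaO: 29.42·0.5612 + 29.04·0.3070 = 25.43 t (target 25.42 t)
  K2O: 15.69·0.04800 + 178.7·0.1177 = 21.79 t (target 21.78 t)
  MgO: 29.04·0.2204 = 6.400 t (target 6.400 t)
Glass-mass sanity pass: Σ batch − LOI loss = 250.0 t (summing oxide targets gives 250.0 t; stated basis 250.0 t — rounding explains the deltas).
Adding the batch up: Σ batch = 294.4 t; ignition loss, Σ(batch × LOI) = 44.38 t; as yield: glass ÷ batch → 84.92%.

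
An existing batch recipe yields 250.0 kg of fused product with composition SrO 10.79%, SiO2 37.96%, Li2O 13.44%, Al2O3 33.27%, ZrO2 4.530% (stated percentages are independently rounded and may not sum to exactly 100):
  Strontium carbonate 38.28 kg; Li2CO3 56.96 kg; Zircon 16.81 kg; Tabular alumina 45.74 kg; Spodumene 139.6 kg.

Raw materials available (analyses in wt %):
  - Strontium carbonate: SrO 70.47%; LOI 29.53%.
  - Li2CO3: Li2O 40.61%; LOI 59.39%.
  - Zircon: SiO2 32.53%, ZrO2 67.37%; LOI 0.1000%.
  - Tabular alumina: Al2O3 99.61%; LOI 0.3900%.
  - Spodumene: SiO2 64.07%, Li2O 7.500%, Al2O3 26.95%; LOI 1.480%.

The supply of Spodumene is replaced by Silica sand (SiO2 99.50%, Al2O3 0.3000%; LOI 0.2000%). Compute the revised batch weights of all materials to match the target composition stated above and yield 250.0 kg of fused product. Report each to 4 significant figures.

In-progress results appear, with 4-significant-digit rounding, at each printed step. The whole derivation maintains full float precision at every stage; each reported number is rounded just once — derived quantities are carried in exact precision (ignition loss, glass mass, the totals, yield, the five compositions) starting from the weights per 250.0 kg of glass, as given in the problem or the answer.
Target masses of each oxide per 250.0 kg fused product:
  SrO: 10.79% × 250.0 = 26.98 kg
  SiO2: 37.96% × 250.0 = 94.90 kg
  Li2O: 13.44% × 250.0 = 33.60 kg
  Al2O3: 33.27% × 250.0 = 83.18 kg
  ZrO2: 4.530% × 250.0 = 11.32 kg
A balance pass over the oxides, using the reported weights, versus the basis set out (each sum matches its target mass up to rounding of the answer):
  SrO: 38.28·0.7047 = 26.98 kg (target 26.98 kg)
  SiO2: 16.81·0.3253 + 89.88·0.9950 = 94.90 kg (target 94.90 kg)
  Li2O: 82.74·0.4061 = 33.60 kg (target 33.60 kg)
  Al2O3: 83.23·0.9961 + 89.88·0.003000 = 83.18 kg (target 83.18 kg)
  ZrO2: 16.81·0.6737 = 11.32 kg (target 11.32 kg)
Consistency of the glass mass: net batch after ignition = 250.0 kg (the targets, summed, come to 250.0 kg; against the stated basis, 250.0 kg — a pure rounding effect).
Whole-batch sum: Σ batch = 310.9 kg; Σ batch·LOI gives LOI loss = 60.96 kg; yield, glass over the total, = 80.39%.

Revised batch per 250.0 kg fused product:
  Strontium carbonate: 38.28 kg
  Li2CO3: 82.74 kg
  Zircon: 16.81 kg
  Tabular alumina: 83.23 kg
  Silica sand: 89.88 kg
Total batch = 310.9 kg; LOI loss = 60.96 kg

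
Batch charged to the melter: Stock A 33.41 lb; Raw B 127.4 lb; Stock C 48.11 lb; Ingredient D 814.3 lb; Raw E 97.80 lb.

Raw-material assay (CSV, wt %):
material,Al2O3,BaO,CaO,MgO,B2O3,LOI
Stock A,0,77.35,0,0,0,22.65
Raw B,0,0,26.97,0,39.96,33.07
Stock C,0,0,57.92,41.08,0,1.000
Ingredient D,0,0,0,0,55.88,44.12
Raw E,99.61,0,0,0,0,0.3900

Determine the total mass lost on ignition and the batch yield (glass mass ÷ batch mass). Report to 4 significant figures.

LOI loss = 409.8 lb; glass = 711.2 lb; yield = 63.44%

Intermediates are displayed rounded to 4 significant digits in the working — full precision is kept from start to finish — each reported value includes exactly one rounding — all derived quantities (the five compositions, glass mass, ignition loss, yield, totals) are rebuilt starting from the weights at 711.2 lb of glass in exact precision exactly as printed in question or answer.
Each material's LOI contribution:
  Stock A: 33.41 × 0.2265 = 7.567 lb
  Raw B: 127.4 × 0.3307 = 42.13 lb
  Stock C: 48.11 × 0.01000 = 0.4811 lb
  Ingredient D: 814.3 × 0.4412 = 359.3 lb
  Raw E: 97.80 × 0.003900 = 0.3814 lb
Total LOI = 409.8 lb
Glass = batch − LOI = 1121 − 409.8 = 711.2 lb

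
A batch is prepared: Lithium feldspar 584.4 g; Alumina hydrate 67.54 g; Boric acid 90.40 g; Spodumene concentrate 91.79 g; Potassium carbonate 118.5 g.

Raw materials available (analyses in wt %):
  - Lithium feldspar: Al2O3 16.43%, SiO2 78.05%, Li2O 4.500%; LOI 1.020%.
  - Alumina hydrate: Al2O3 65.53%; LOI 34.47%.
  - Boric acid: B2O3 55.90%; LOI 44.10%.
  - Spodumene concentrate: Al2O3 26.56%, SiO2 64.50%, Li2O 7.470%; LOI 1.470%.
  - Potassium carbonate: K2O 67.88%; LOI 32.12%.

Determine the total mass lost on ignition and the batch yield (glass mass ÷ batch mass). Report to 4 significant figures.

LOI loss = 108.5 g; glass = 844.1 g; yield = 88.61%

Working values are shown (rounded to 4 significant digits) across the worked steps; the whole derivation holds exact precision end to end; each reported number carries a single rounding; all derived quantities are re-derived from the batch weights at 844.1 g of glass in full precision (the totals, yield, LOI, the five compositions, net glass mass), exactly as shown in the question or the answer.
Each material's LOI contribution:
  Lithium feldspar: 584.4 × 0.01020 = 5.961 g
  Alumina hydrate: 67.54 × 0.3447 = 23.28 g
  Boric acid: 90.40 × 0.4410 = 39.87 g
  Spodumene concentrate: 91.79 × 0.01470 = 1.349 g
  Potassium carbonate: 118.5 × 0.3212 = 38.06 g
Total LOI = 108.5 g
Glass = batch − LOI = 952.6 − 108.5 = 844.1 g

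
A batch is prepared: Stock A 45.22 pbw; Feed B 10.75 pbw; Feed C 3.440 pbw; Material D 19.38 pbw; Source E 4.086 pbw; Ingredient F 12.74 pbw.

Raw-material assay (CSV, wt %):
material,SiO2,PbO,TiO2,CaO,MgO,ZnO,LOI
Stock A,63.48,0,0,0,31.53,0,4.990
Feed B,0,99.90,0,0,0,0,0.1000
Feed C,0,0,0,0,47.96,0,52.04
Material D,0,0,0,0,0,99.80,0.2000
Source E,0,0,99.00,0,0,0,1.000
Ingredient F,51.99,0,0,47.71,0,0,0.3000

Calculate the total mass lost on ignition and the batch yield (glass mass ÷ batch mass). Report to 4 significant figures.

LOI loss = 4.175 pbw; glass = 91.44 pbw; yield = 95.63%

All arithmetic keeps full precision at each step — working values appear rounded to four significant digits within the worked lines — every reported number is rounded exactly once; the derived quantities are computed starting from the weights for 91.44 pbw of glass in exact precision (net glass mass, six oxide percentages, ignition loss, totals, yield) as set out in the problem or answer text.
Loss on ignition, line by line:
  Stock A: 45.22 × 0.04990 = 2.256 pbw
  Feed B: 10.75 × 0.001000 = 0.01075 pbw
  Feed C: 3.440 × 0.5204 = 1.790 pbw
  Material D: 19.38 × 0.002000 = 0.03876 pbw
  Source E: 4.086 × 0.01000 = 0.04086 pbw
  Ingredient F: 12.74 × 0.003000 = 0.03822 pbw
Total LOI = 4.175 pbw
Glass = batch − LOI = 95.62 − 4.175 = 91.44 pbw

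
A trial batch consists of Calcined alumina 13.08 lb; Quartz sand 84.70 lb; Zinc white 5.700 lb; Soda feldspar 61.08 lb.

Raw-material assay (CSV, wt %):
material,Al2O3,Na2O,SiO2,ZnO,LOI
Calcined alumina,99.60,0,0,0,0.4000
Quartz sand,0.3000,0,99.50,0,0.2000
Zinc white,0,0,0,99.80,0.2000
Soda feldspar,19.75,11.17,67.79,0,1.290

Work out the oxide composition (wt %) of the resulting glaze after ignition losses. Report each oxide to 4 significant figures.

Glass mass = 163.5 lb (batch 164.6 − LOI 1.021).
Composition: Al2O3 15.50%, Na2O 4.172%, SiO2 76.85%, ZnO 3.478%

Values along the way are printed, rounded to 4 significant figures, at each printed step; every computation runs at full float precision all the way through. Exactly one rounding goes into each reported number. All derived quantities, which include the yield, ignition loss, the totals, the four compositions, net glass mass, are re-derived at full precision, as they appear in either problem or answer, using the weight values at 163.5 lb of glass.
Mass of each oxide from the mix:
  Al2O3: 13.08·0.9960 + 84.70·0.003000 + 61.08·0.1975 = 25.35 lb
  Na2O: 61.08·0.1117 = 6.823 lb
  SiO2: 84.70·0.9950 + 61.08·0.6779 = 125.7 lb
  ZnO: 5.700·0.9980 = 5.689 lb
LOI: 13.08·0.004000 + 84.70·0.002000 + 5.700·0.002000 + 61.08·0.01290 = 1.021 lb
Glass = total batch minus LOI = 164.6 − 1.021 = 163.5 lb (matching Σ of the oxides)
wt %: oxide over glass, times 100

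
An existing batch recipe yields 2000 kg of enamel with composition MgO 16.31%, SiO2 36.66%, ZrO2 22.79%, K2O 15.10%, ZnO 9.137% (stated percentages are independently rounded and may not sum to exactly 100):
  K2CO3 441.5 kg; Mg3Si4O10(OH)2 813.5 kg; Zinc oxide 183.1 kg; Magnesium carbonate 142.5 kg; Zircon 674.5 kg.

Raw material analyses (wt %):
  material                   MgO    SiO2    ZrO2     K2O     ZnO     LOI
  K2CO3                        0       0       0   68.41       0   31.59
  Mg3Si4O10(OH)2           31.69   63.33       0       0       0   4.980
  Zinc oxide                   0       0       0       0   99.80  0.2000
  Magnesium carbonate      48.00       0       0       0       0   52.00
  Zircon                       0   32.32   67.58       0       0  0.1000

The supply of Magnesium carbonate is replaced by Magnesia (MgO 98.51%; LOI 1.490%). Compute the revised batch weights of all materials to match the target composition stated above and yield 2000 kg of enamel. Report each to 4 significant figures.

Working values are shown, with 4-significant-digit rounding, at each printed step; all arithmetic runs at exact precision in all steps — each reported value sees exactly one rounding. Derived quantities, which include the yield, totals, glass mass, the five compositions, ignition loss, are recomputed in exact precision, exactly as shown in either problem or answer, from the weighed amounts at 2000 kg of glass.
Oxide-by-oxide targets in 2000 kg enamel:
  MgO: 16.31% × 2000 = 326.2 kg
  SiO2: 36.66% × 2000 = 733.2 kg
  ZrO2: 22.79% × 2000 = 455.8 kg
  K2O: 15.10% × 2000 = 302.0 kg
  ZnO: 9.137% × 2000 = 182.7 kg
Sums-versus-targets review on the weights just shown, against the basis in use (sums match the target masses given rounding of the digits):
  MgO: 813.5·0.3169 + 69.42·0.9851 = 326.2 kg (target 326.2 kg)
  SiO2: 813.5·0.6333 + 674.5·0.3232 = 733.2 kg (target 733.2 kg)
  ZrO2: 674.5·0.6758 = 455.8 kg (target 455.8 kg)
  K2O: 441.5·0.6841 = 302.0 kg (target 302.0 kg)
  ZnO: 183.1·0.9980 = 182.7 kg (target 182.7 kg)
Auditing the glass mass value: total batch − LOI = 2000 kg (per-oxide target masses sum to 2000 kg; against the stated basis, 2000 kg — gaps are rounding artifacts).
Whole-batch sum: Σ batch = 2182 kg; loss to ignition Σ batch·LOI = 182.1 kg; yield: glass divided by total = 91.66%.

Revised batch per 2000 kg enamel:
  K2CO3: 441.5 kg
  Mg3Si4O10(OH)2: 813.5 kg
  Zinc oxide: 183.1 kg
  Magnesia: 69.42 kg
  Zircon: 674.5 kg
Total batch = 2182 kg; LOI loss = 182.1 kg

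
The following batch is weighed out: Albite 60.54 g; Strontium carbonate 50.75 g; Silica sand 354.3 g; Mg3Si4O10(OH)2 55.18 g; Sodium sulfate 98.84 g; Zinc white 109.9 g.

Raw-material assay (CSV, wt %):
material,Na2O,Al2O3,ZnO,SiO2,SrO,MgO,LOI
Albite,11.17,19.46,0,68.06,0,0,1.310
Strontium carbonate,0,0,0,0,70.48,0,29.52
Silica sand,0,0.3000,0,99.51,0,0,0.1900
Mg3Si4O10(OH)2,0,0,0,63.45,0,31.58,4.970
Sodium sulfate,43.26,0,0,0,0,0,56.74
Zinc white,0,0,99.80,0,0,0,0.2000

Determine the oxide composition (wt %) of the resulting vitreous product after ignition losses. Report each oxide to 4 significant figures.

Mid-chain values are displayed, with 4-significant-digit rounding, when written out; every computation holds exact precision in all steps. Every reported number is rounded exactly once; all derived quantities (LOI, the totals, net glass mass, the six compositions, the yield) are re-derived starting from the weights on 654.0 g of glass in full precision, as given in problem or answer.
Mass of each oxide from the mix:
  Na2O: 60.54·0.1117 + 98.84·0.4326 = 49.52 g
  Al2O3: 60.54·0.1946 + 354.3·0.003000 = 12.84 g
  ZnO: 109.9·0.9980 = 109.7 g
  SiO2: 60.54·0.6806 + 354.3·0.9951 + 55.18·0.6345 = 428.8 g
  SrO: 50.75·0.7048 = 35.77 g
  MgO: 55.18·0.3158 = 17.43 g
LOI: 60.54·0.01310 + 50.75·0.2952 + 354.3·0.001900 + 55.18·0.04970 + 98.84·0.5674 + 109.9·0.002000 = 75.49 g
Resulting glass, batch − LOI: 729.5 − 75.49 = 654.0 g (equal to the oxide-mass sum)
each oxide over glass, ×100, is wt %

Glass mass = 654.0 g (batch 729.5 − LOI 75.49).
Composition: Na2O 7.572%, Al2O3 1.964%, ZnO 16.77%, SiO2 65.56%, SrO 5.469%, MgO 2.664%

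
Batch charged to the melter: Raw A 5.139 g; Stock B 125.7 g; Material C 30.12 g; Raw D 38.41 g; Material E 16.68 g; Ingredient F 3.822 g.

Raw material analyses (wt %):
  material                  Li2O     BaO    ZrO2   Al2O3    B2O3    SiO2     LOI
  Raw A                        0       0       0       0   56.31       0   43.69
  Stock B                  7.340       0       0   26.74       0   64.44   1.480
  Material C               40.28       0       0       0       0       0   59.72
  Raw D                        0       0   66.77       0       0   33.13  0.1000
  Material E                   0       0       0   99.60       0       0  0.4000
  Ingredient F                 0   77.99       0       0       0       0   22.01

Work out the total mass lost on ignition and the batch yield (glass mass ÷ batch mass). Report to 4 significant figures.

LOI loss = 23.04 g; glass = 196.8 g; yield = 89.52%

Intermediates are displayed, with 4-significant-digit rounding, on the page — the working math holds exact precision in every operation. Every reported figure is rounded only once — the derived quantities, which include six oxide percentages, totals, LOI, yield, glass mass, are carried in full precision, exactly as shown in question or answer, from the weighed amounts for 196.8 g of glass.
LOI of each material in turn:
  Raw A: 5.139 × 0.4369 = 2.245 g
  Stock B: 125.7 × 0.01480 = 1.860 g
  Material C: 30.12 × 0.5972 = 17.99 g
  Raw D: 38.41 × 0.001000 = 0.03841 g
  Material E: 16.68 × 0.004000 = 0.06672 g
  Ingredient F: 3.822 × 0.2201 = 0.8412 g
Total LOI = 23.04 g
Glass = batch − LOI = 219.9 − 23.04 = 196.8 g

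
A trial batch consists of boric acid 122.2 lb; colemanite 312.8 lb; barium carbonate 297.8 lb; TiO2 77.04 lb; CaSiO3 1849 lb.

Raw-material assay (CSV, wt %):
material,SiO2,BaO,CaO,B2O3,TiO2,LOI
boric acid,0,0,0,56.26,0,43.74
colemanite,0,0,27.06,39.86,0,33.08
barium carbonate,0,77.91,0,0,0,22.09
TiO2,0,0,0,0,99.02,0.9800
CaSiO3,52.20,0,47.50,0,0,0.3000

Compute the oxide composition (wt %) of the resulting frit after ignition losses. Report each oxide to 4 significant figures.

Glass mass = 2430 lb (batch 2659 − LOI 229.0).
Composition: SiO2 39.72%, BaO 9.549%, CaO 39.63%, B2O3 7.961%, TiO2 3.140%

Values along the way are shown rounded to four significant figures; the whole derivation keeps full float precision in every operation; a single rounding yields every reported value; the derived quantities (five oxide percentages, glass mass, LOI, the totals, the yield) are re-derived using the weight values per 2430 lb of glass in full precision, as given in problem or answer.
Oxide masses out of the charge:
  SiO2: 1849·0.5220 = 965.2 lb
  BaO: 297.8·0.7791 = 232.0 lb
  CaO: 312.8·0.2706 + 1849·0.4750 = 962.9 lb
  B2O3: 122.2·0.5626 + 312.8·0.3986 = 193.4 lb
  TiO2: 77.04·0.9902 = 76.29 lb
LOI: 122.2·0.4374 + 312.8·0.3308 + 297.8·0.2209 + 77.04·0.009800 + 1849·0.003000 = 229.0 lb
Glass mass = batch − LOI = 2659 − 229.0 = 2430 lb (consistent with Σ oxide mass)
percent share: oxide ÷ glass, ×100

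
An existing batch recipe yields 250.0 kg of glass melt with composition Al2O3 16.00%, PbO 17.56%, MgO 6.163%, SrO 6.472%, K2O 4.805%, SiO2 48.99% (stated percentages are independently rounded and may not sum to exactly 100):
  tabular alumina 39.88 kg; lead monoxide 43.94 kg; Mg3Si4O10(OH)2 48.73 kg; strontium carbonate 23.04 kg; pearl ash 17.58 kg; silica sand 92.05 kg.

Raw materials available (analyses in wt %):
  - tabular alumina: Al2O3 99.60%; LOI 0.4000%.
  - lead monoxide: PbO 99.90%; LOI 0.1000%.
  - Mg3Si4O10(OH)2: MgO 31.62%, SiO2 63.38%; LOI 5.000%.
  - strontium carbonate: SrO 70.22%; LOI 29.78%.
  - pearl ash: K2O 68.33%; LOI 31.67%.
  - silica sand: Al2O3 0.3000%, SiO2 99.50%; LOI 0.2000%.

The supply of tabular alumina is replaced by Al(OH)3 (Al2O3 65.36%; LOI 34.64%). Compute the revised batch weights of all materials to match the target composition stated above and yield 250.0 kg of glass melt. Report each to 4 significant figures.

Each numeric step holds full precision through every step — intermediates appear rounded off to 4 significant digits on the page. Each reported number includes exactly one rounding — derived quantities, including ignition loss, totals, yield, net glass mass, six oxide percentages, are carried starting from the weights on 250.0 kg of glass in full float precision as quoted within problem or answer.
Per-oxide target masses for 250.0 kg glass melt:
  Al2O3: 16.00% × 250.0 = 40.00 kg
  PbO: 17.56% × 250.0 = 43.90 kg
  MgO: 6.163% × 250.0 = 15.41 kg
  SrO: 6.472% × 250.0 = 16.18 kg
  K2O: 4.805% × 250.0 = 12.01 kg
  SiO2: 48.99% × 250.0 = 122.5 kg
Balance tally, oxide-wise, applying the batch weights above, on the stated basis (target by target, the sums agree once rounding is allowed for):
  Al2O3: 60.78·0.6536 + 92.05·0.003000 = 40.00 kg (target 40.00 kg)
  PbO: 43.94·0.9990 = 43.90 kg (target 43.90 kg)
  MgO: 48.73·0.3162 = 15.41 kg (target 15.41 kg)
  SrO: 23.04·0.7022 = 16.18 kg (target 16.18 kg)
  K2O: 17.58·0.6833 = 12.01 kg (target 12.01 kg)
  SiO2: 48.73·0.6338 + 92.05·0.9950 = 122.5 kg (target 122.5 kg)
Consistency of the glass mass: batch Σ − ignition loss = 250.0 kg (targets for the oxides total 250.0 kg; basis as stated: 250.0 kg — gaps are rounding artifacts).
Batch grand total — Σ batch = 286.1 kg; Σ batch·LOI gives LOI loss = 36.15 kg; yield: glass divided by total = 87.37%.

Revised batch per 250.0 kg glass melt:
  Al(OH)3: 60.78 kg
  lead monoxide: 43.94 kg
  Mg3Si4O10(OH)2: 48.73 kg
  strontium carbonate: 23.04 kg
  pearl ash: 17.58 kg
  silica sand: 92.05 kg
Total batch = 286.1 kg; LOI loss = 36.15 kg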